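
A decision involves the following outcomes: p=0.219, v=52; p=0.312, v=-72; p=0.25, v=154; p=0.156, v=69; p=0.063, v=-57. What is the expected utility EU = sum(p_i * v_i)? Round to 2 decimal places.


EU = sum(p_i * v_i)
0.219 * 52 = 11.388
0.312 * -72 = -22.464
0.25 * 154 = 38.5
0.156 * 69 = 10.764
0.063 * -57 = -3.591
EU = 11.388 + -22.464 + 38.5 + 10.764 + -3.591
= 34.60


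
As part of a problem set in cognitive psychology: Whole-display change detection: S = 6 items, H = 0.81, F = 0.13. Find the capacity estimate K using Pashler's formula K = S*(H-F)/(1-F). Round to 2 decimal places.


K = S * (H - F) / (1 - F)
H - F = 0.68
1 - F = 0.87
K = 6 * 0.68 / 0.87
= 4.69


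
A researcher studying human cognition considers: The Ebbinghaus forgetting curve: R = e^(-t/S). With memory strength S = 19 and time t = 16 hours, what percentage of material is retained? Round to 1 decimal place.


R = e^(-t/S)
-t/S = -16/19 = -0.842105
R = e^(-0.842105) = 0.430803
Percentage = 0.430803 * 100
= 43.1


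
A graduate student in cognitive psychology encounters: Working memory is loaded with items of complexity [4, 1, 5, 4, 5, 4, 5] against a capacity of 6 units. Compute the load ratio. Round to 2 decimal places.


Total complexity = 4 + 1 + 5 + 4 + 5 + 4 + 5 = 28
Load = total / capacity = 28 / 6
= 4.67


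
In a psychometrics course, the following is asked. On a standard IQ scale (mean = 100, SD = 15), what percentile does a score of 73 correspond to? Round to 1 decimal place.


z = (IQ - mean) / SD
z = (73 - 100) / 15 = -1.8
Percentile = Phi(-1.8) * 100
Phi(-1.8) = 0.03593
= 3.6


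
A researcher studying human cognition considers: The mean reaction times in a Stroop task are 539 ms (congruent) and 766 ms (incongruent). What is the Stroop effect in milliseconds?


Stroop effect = RT(incongruent) - RT(congruent)
= 766 - 539
= 227 ms


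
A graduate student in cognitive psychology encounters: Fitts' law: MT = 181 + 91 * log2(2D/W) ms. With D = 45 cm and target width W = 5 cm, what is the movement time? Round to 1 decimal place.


MT = 181 + 91 * log2(2*45/5)
2D/W = 18.0
log2(18.0) = 4.1699
MT = 181 + 91 * 4.1699
= 560.5 ms


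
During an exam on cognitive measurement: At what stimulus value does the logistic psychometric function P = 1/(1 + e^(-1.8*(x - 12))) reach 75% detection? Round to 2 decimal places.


At P = 0.75: 0.75 = 1/(1 + e^(-k*(x-x0)))
Solving: e^(-k*(x-x0)) = 1/3
x = x0 + ln(3)/k
ln(3) = 1.0986
x = 12 + 1.0986/1.8
= 12 + 0.6103
= 12.61


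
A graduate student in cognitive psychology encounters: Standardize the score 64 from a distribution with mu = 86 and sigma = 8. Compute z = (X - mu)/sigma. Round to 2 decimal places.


z = (X - mu) / sigma
= (64 - 86) / 8
= -22 / 8
= -2.75


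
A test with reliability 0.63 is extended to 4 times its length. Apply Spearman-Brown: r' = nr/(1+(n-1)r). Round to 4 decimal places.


r_new = n*r / (1 + (n-1)*r)
Numerator = 4 * 0.63 = 2.52
Denominator = 1 + 3 * 0.63 = 2.89
r_new = 2.52 / 2.89
= 0.8720


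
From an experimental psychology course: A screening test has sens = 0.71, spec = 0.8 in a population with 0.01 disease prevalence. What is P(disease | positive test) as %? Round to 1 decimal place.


PPV = (sens * prev) / (sens * prev + (1-spec) * (1-prev))
Numerator = 0.71 * 0.01 = 0.0071
P(positive and no disease) = (1 - spec) * (1 - prev) = (1 - 0.8) * (1 - 0.01) = 0.198
Denominator = 0.0071 + 0.198 = 0.2051
PPV = 0.0071 / 0.2051 = 0.034617
As percentage = 3.5


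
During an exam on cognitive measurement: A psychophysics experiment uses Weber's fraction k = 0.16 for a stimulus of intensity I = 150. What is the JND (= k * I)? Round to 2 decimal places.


JND = k * I
JND = 0.16 * 150
= 24.00


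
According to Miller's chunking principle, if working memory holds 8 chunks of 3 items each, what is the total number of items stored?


Total items = chunks * items_per_chunk
= 8 * 3
= 24


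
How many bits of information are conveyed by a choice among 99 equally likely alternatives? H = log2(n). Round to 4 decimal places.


H = log2(n)
H = log2(99)
= 6.6294


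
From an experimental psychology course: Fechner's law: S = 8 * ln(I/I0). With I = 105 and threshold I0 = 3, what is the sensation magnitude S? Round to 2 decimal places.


S = 8 * ln(105/3)
I/I0 = 35.0
ln(35.0) = 3.5553
S = 8 * 3.5553
= 28.44


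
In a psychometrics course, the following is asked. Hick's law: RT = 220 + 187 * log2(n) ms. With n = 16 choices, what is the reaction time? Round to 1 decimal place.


RT = 220 + 187 * log2(16)
log2(16) = 4.0
RT = 220 + 187 * 4.0
= 220 + 748.0
= 968.0 ms


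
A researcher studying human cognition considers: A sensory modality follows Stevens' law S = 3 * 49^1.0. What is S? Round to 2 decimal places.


S = 3 * 49^1.0
49^1.0 = 49.0
S = 3 * 49.0
= 147.00


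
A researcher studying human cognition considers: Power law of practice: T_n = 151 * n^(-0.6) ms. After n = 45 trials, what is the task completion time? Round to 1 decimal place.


T_n = 151 * 45^(-0.6)
45^(-0.6) = 0.101876
T_n = 151 * 0.101876
= 15.4 ms


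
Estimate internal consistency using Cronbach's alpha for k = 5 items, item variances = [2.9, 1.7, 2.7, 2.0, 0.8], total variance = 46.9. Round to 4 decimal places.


alpha = (k/(k-1)) * (1 - sum(s_i^2)/s_total^2)
sum(item variances) = 10.1
k/(k-1) = 5/4 = 1.25
1 - 10.1/46.9 = 1 - 0.215352 = 0.784648
alpha = 1.25 * 0.784648
= 0.9808


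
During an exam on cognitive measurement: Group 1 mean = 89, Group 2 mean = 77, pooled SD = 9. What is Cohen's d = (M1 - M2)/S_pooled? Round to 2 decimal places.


Cohen's d = (M1 - M2) / S_pooled
= (89 - 77) / 9
= 12 / 9
= 1.33


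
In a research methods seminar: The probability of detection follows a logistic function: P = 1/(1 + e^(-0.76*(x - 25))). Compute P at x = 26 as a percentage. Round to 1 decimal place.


P(x) = 1/(1 + e^(-0.76*(26 - 25)))
Exponent = -0.76 * 1 = -0.76
e^(-0.76) = 0.467666
P = 1/(1 + 0.467666) = 0.681354
Percentage = 68.1


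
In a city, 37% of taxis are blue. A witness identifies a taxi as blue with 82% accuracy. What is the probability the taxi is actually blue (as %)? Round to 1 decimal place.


P(blue | says blue) = P(says blue | blue)*P(blue) / [P(says blue | blue)*P(blue) + P(says blue | not blue)*P(not blue)]
Numerator = 0.82 * 0.37 = 0.3034
False identification = 0.18 * 0.63 = 0.1134
P = 0.3034 / (0.3034 + 0.1134)
= 0.3034 / 0.4168
As percentage = 72.8


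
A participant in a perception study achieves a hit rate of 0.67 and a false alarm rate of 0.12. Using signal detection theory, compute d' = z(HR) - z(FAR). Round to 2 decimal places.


d' = z(HR) - z(FAR)
z(0.67) = 0.4399
z(0.12) = -1.175
d' = 0.4399 - -1.175
= 1.61


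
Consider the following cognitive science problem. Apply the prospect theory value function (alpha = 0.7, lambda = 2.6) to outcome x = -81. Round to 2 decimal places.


Since x = -81 < 0, use v(x) = -lambda*(-x)^alpha
(-x) = 81
81^0.7 = 21.674
v(-81) = -2.6 * 21.674
= -56.35


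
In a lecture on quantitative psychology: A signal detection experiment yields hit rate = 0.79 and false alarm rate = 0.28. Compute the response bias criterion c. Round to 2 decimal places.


c = -0.5 * (z(HR) + z(FAR))
z(0.79) = 0.8064
z(0.28) = -0.5828
c = -0.5 * (0.8064 + -0.5828)
= -0.5 * 0.2236
= -0.11


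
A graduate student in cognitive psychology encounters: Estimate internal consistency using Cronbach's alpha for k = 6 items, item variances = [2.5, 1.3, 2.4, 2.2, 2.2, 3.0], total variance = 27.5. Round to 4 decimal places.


alpha = (k/(k-1)) * (1 - sum(s_i^2)/s_total^2)
sum(item variances) = 13.6
k/(k-1) = 6/5 = 1.2
1 - 13.6/27.5 = 1 - 0.494545 = 0.505455
alpha = 1.2 * 0.505455
= 0.6065


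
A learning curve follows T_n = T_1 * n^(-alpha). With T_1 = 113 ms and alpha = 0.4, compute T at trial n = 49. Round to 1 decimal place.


T_n = 113 * 49^(-0.4)
49^(-0.4) = 0.210825
T_n = 113 * 0.210825
= 23.8 ms


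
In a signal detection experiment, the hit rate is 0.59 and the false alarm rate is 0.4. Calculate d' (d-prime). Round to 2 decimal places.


d' = z(HR) - z(FAR)
z(0.59) = 0.2275
z(0.4) = -0.2533
d' = 0.2275 - -0.2533
= 0.48


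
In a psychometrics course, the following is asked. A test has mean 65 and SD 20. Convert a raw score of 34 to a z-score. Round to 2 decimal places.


z = (X - mu) / sigma
= (34 - 65) / 20
= -31 / 20
= -1.55


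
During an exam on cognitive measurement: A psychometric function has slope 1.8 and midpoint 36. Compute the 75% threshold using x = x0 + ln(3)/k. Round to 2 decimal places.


At P = 0.75: 0.75 = 1/(1 + e^(-k*(x-x0)))
Solving: e^(-k*(x-x0)) = 1/3
x = x0 + ln(3)/k
ln(3) = 1.0986
x = 36 + 1.0986/1.8
= 36 + 0.6103
= 36.61


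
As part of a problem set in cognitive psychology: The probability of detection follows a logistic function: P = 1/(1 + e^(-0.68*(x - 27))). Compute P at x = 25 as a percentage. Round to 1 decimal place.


P(x) = 1/(1 + e^(-0.68*(25 - 27)))
Exponent = -0.68 * -2 = 1.36
e^(1.36) = 3.896193
P = 1/(1 + 3.896193) = 0.20424
Percentage = 20.4


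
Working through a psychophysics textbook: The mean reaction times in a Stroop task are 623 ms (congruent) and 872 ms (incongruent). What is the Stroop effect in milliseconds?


Stroop effect = RT(incongruent) - RT(congruent)
= 872 - 623
= 249 ms


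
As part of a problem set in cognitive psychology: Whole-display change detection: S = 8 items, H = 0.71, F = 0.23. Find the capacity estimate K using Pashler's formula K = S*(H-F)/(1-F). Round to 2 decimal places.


K = S * (H - F) / (1 - F)
H - F = 0.48
1 - F = 0.77
K = 8 * 0.48 / 0.77
= 4.99


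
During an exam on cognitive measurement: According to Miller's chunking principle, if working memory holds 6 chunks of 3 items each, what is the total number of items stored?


Total items = chunks * items_per_chunk
= 6 * 3
= 18


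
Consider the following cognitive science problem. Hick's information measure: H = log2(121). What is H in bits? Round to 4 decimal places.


H = log2(n)
H = log2(121)
= 6.9189


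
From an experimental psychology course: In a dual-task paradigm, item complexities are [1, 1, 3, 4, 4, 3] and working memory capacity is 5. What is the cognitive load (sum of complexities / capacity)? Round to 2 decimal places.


Total complexity = 1 + 1 + 3 + 4 + 4 + 3 = 16
Load = total / capacity = 16 / 5
= 3.20


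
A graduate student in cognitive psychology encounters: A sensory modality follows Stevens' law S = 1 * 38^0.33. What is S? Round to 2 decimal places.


S = 1 * 38^0.33
38^0.33 = 3.3215
S = 1 * 3.3215
= 3.32


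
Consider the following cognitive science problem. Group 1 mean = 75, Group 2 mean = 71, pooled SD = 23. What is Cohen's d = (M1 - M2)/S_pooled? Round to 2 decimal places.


Cohen's d = (M1 - M2) / S_pooled
= (75 - 71) / 23
= 4 / 23
= 0.17


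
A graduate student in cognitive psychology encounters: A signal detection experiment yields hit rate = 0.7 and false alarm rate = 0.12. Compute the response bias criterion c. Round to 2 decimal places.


c = -0.5 * (z(HR) + z(FAR))
z(0.7) = 0.5244
z(0.12) = -1.175
c = -0.5 * (0.5244 + -1.175)
= -0.5 * -0.6506
= 0.33


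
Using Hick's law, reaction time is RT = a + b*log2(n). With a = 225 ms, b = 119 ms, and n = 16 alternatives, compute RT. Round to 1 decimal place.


RT = 225 + 119 * log2(16)
log2(16) = 4.0
RT = 225 + 119 * 4.0
= 225 + 476.0
= 701.0 ms


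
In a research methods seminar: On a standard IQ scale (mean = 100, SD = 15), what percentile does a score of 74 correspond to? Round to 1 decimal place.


z = (IQ - mean) / SD
z = (74 - 100) / 15 = -1.7333
Percentile = Phi(-1.7333) * 100
Phi(-1.7333) = 0.041521
= 4.2


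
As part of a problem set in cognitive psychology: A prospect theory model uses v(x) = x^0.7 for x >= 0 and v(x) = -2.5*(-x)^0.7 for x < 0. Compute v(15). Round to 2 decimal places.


Since x = 15 >= 0, use v(x) = x^0.7
15^0.7 = 6.6568
v(15) = 6.66


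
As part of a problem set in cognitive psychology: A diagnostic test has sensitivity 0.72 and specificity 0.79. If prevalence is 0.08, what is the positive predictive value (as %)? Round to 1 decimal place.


PPV = (sens * prev) / (sens * prev + (1-spec) * (1-prev))
Numerator = 0.72 * 0.08 = 0.0576
P(positive and no disease) = (1 - spec) * (1 - prev) = (1 - 0.79) * (1 - 0.08) = 0.1932
Denominator = 0.0576 + 0.1932 = 0.2508
PPV = 0.0576 / 0.2508 = 0.229665
As percentage = 23.0


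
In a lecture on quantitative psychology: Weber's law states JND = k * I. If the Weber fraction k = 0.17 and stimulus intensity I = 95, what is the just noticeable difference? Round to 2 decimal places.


JND = k * I
JND = 0.17 * 95
= 16.15


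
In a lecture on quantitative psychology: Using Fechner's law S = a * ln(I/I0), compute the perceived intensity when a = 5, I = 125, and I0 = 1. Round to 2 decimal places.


S = 5 * ln(125/1)
I/I0 = 125.0
ln(125.0) = 4.8283
S = 5 * 4.8283
= 24.14


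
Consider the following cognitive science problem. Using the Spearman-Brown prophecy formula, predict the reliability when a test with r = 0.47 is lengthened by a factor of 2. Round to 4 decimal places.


r_new = n*r / (1 + (n-1)*r)
Numerator = 2 * 0.47 = 0.94
Denominator = 1 + 1 * 0.47 = 1.47
r_new = 0.94 / 1.47
= 0.6395


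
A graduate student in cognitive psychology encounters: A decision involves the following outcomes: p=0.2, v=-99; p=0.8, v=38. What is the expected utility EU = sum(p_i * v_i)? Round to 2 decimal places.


EU = sum(p_i * v_i)
0.2 * -99 = -19.8
0.8 * 38 = 30.4
EU = -19.8 + 30.4
= 10.60


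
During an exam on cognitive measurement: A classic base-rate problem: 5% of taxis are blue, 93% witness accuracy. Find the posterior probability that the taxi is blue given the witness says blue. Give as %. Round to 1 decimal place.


P(blue | says blue) = P(says blue | blue)*P(blue) / [P(says blue | blue)*P(blue) + P(says blue | not blue)*P(not blue)]
Numerator = 0.93 * 0.05 = 0.0465
False identification = 0.07 * 0.95 = 0.0665
P = 0.0465 / (0.0465 + 0.0665)
= 0.0465 / 0.113
As percentage = 41.2


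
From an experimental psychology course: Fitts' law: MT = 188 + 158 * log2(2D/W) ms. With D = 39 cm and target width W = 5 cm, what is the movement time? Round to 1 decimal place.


MT = 188 + 158 * log2(2*39/5)
2D/W = 15.6
log2(15.6) = 3.9635
MT = 188 + 158 * 3.9635
= 814.2 ms


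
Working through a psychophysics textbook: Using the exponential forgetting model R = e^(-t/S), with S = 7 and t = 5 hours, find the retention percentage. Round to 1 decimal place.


R = e^(-t/S)
-t/S = -5/7 = -0.714286
R = e^(-0.714286) = 0.489542
Percentage = 0.489542 * 100
= 49.0


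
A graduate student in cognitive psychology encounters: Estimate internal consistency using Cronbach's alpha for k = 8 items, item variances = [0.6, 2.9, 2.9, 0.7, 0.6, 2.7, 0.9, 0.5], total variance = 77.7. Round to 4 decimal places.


alpha = (k/(k-1)) * (1 - sum(s_i^2)/s_total^2)
sum(item variances) = 11.8
k/(k-1) = 8/7 = 1.142857
1 - 11.8/77.7 = 1 - 0.151866 = 0.848134
alpha = 1.142857 * 0.848134
= 0.9693


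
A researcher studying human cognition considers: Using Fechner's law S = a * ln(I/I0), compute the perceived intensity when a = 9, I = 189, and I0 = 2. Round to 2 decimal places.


S = 9 * ln(189/2)
I/I0 = 94.5
ln(94.5) = 4.5486
S = 9 * 4.5486
= 40.94


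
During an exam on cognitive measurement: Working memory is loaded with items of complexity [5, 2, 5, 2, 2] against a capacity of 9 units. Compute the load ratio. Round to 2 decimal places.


Total complexity = 5 + 2 + 5 + 2 + 2 = 16
Load = total / capacity = 16 / 9
= 1.78


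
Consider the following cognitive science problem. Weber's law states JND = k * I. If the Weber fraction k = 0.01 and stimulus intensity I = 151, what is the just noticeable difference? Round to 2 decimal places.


JND = k * I
JND = 0.01 * 151
= 1.51


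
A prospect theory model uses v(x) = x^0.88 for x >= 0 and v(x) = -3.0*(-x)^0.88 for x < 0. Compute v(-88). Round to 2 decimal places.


Since x = -88 < 0, use v(x) = -lambda*(-x)^alpha
(-x) = 88
88^0.88 = 51.4215
v(-88) = -3.0 * 51.4215
= -154.26


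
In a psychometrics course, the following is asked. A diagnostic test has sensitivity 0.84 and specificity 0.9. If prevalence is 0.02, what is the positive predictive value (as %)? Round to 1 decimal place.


PPV = (sens * prev) / (sens * prev + (1-spec) * (1-prev))
Numerator = 0.84 * 0.02 = 0.0168
P(positive and no disease) = (1 - spec) * (1 - prev) = (1 - 0.9) * (1 - 0.02) = 0.098
Denominator = 0.0168 + 0.098 = 0.1148
PPV = 0.0168 / 0.1148 = 0.146341
As percentage = 14.6


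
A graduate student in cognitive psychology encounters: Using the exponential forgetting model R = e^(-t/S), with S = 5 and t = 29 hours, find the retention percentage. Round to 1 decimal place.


R = e^(-t/S)
-t/S = -29/5 = -5.8
R = e^(-5.8) = 0.003028
Percentage = 0.003028 * 100
= 0.3


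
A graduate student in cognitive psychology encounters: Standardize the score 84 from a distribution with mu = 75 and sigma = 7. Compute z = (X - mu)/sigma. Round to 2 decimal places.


z = (X - mu) / sigma
= (84 - 75) / 7
= 9 / 7
= 1.29


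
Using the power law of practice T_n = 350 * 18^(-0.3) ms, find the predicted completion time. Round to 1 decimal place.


T_n = 350 * 18^(-0.3)
18^(-0.3) = 0.420163
T_n = 350 * 0.420163
= 147.1 ms


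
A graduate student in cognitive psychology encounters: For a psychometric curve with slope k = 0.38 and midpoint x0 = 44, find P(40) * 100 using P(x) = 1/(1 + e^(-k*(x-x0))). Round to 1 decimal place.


P(x) = 1/(1 + e^(-0.38*(40 - 44)))
Exponent = -0.38 * -4 = 1.52
e^(1.52) = 4.572225
P = 1/(1 + 4.572225) = 0.179462
Percentage = 17.9


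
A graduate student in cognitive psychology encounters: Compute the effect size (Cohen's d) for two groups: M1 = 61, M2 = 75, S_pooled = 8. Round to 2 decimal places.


Cohen's d = (M1 - M2) / S_pooled
= (61 - 75) / 8
= -14 / 8
= -1.75


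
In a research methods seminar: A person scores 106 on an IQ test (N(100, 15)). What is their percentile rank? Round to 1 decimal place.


z = (IQ - mean) / SD
z = (106 - 100) / 15 = 0.4
Percentile = Phi(0.4) * 100
Phi(0.4) = 0.655422
= 65.5


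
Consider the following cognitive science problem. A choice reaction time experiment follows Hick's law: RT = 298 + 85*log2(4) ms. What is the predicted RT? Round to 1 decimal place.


RT = 298 + 85 * log2(4)
log2(4) = 2.0
RT = 298 + 85 * 2.0
= 298 + 170.0
= 468.0 ms


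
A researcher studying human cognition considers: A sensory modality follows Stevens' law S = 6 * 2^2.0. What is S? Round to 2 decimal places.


S = 6 * 2^2.0
2^2.0 = 4.0
S = 6 * 4.0
= 24.00


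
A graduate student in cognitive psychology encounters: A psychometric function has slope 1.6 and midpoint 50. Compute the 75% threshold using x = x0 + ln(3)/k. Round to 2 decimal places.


At P = 0.75: 0.75 = 1/(1 + e^(-k*(x-x0)))
Solving: e^(-k*(x-x0)) = 1/3
x = x0 + ln(3)/k
ln(3) = 1.0986
x = 50 + 1.0986/1.6
= 50 + 0.6866
= 50.69


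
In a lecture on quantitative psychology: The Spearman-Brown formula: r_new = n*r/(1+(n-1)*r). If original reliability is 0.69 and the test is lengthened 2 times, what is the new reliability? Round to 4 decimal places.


r_new = n*r / (1 + (n-1)*r)
Numerator = 2 * 0.69 = 1.38
Denominator = 1 + 1 * 0.69 = 1.69
r_new = 1.38 / 1.69
= 0.8166


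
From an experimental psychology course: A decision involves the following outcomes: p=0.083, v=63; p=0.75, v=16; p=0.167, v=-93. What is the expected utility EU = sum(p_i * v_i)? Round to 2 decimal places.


EU = sum(p_i * v_i)
0.083 * 63 = 5.229
0.75 * 16 = 12.0
0.167 * -93 = -15.531
EU = 5.229 + 12.0 + -15.531
= 1.70


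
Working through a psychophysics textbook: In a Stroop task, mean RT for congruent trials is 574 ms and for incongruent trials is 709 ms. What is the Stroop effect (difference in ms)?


Stroop effect = RT(incongruent) - RT(congruent)
= 709 - 574
= 135 ms


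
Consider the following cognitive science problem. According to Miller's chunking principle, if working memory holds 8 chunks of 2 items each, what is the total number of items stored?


Total items = chunks * items_per_chunk
= 8 * 2
= 16


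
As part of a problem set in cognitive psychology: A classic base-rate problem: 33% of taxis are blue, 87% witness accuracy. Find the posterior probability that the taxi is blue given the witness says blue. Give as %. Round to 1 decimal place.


P(blue | says blue) = P(says blue | blue)*P(blue) / [P(says blue | blue)*P(blue) + P(says blue | not blue)*P(not blue)]
Numerator = 0.87 * 0.33 = 0.2871
False identification = 0.13 * 0.67 = 0.0871
P = 0.2871 / (0.2871 + 0.0871)
= 0.2871 / 0.3742
As percentage = 76.7


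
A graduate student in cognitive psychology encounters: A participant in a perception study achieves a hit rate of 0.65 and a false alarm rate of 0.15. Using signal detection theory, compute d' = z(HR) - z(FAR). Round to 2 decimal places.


d' = z(HR) - z(FAR)
z(0.65) = 0.3853
z(0.15) = -1.0364
d' = 0.3853 - -1.0364
= 1.42


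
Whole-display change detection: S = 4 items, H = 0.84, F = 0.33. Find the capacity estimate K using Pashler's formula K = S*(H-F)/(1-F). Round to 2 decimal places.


K = S * (H - F) / (1 - F)
H - F = 0.51
1 - F = 0.67
K = 4 * 0.51 / 0.67
= 3.04


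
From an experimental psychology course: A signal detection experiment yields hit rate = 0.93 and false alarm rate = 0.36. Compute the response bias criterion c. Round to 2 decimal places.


c = -0.5 * (z(HR) + z(FAR))
z(0.93) = 1.4758
z(0.36) = -0.3585
c = -0.5 * (1.4758 + -0.3585)
= -0.5 * 1.1173
= -0.56


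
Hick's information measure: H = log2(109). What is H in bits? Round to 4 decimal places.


H = log2(n)
H = log2(109)
= 6.7682


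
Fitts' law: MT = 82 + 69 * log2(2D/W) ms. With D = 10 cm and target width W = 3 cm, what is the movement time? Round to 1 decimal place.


MT = 82 + 69 * log2(2*10/3)
2D/W = 6.666667
log2(6.666667) = 2.737
MT = 82 + 69 * 2.737
= 270.9 ms


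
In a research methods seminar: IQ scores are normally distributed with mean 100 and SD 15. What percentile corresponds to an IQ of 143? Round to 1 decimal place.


z = (IQ - mean) / SD
z = (143 - 100) / 15 = 2.8667
Percentile = Phi(2.8667) * 100
Phi(2.8667) = 0.997926
= 99.8


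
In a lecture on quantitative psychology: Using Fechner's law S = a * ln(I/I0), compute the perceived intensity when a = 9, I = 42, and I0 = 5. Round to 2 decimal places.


S = 9 * ln(42/5)
I/I0 = 8.4
ln(8.4) = 2.1282
S = 9 * 2.1282
= 19.15


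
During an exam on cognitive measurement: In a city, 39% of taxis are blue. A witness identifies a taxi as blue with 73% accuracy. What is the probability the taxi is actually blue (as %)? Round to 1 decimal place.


P(blue | says blue) = P(says blue | blue)*P(blue) / [P(says blue | blue)*P(blue) + P(says blue | not blue)*P(not blue)]
Numerator = 0.73 * 0.39 = 0.2847
False identification = 0.27 * 0.61 = 0.1647
P = 0.2847 / (0.2847 + 0.1647)
= 0.2847 / 0.4494
As percentage = 63.4


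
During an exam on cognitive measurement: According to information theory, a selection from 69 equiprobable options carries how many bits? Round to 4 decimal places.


H = log2(n)
H = log2(69)
= 6.1085


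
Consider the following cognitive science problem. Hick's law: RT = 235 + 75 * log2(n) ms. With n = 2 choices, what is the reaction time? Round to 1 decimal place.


RT = 235 + 75 * log2(2)
log2(2) = 1.0
RT = 235 + 75 * 1.0
= 235 + 75.0
= 310.0 ms


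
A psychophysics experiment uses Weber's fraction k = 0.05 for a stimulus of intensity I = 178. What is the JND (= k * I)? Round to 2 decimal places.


JND = k * I
JND = 0.05 * 178
= 8.90


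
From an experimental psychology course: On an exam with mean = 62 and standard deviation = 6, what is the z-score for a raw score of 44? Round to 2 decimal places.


z = (X - mu) / sigma
= (44 - 62) / 6
= -18 / 6
= -3.00


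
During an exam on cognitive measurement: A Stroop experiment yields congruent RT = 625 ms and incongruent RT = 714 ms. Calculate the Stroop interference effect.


Stroop effect = RT(incongruent) - RT(congruent)
= 714 - 625
= 89 ms


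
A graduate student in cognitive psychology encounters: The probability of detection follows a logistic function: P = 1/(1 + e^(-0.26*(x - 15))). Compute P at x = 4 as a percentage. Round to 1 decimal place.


P(x) = 1/(1 + e^(-0.26*(4 - 15)))
Exponent = -0.26 * -11 = 2.86
e^(2.86) = 17.461527
P = 1/(1 + 17.461527) = 0.054167
Percentage = 5.4


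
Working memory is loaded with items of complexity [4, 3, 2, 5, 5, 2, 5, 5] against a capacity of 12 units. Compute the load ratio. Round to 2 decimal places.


Total complexity = 4 + 3 + 2 + 5 + 5 + 2 + 5 + 5 = 31
Load = total / capacity = 31 / 12
= 2.58


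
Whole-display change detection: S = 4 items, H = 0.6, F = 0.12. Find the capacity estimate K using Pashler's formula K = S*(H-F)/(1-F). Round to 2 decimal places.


K = S * (H - F) / (1 - F)
H - F = 0.48
1 - F = 0.88
K = 4 * 0.48 / 0.88
= 2.18


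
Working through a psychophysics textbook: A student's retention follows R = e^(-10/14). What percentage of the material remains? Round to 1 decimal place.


R = e^(-t/S)
-t/S = -10/14 = -0.714286
R = e^(-0.714286) = 0.489542
Percentage = 0.489542 * 100
= 49.0


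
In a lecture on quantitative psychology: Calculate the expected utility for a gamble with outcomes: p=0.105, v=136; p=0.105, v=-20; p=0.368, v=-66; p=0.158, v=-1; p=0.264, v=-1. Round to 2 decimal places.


EU = sum(p_i * v_i)
0.105 * 136 = 14.28
0.105 * -20 = -2.1
0.368 * -66 = -24.288
0.158 * -1 = -0.158
0.264 * -1 = -0.264
EU = 14.28 + -2.1 + -24.288 + -0.158 + -0.264
= -12.53


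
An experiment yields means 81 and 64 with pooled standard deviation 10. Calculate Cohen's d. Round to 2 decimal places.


Cohen's d = (M1 - M2) / S_pooled
= (81 - 64) / 10
= 17 / 10
= 1.70


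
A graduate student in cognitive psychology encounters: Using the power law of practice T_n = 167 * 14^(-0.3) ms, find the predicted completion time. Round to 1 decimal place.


T_n = 167 * 14^(-0.3)
14^(-0.3) = 0.453066
T_n = 167 * 0.453066
= 75.7 ms


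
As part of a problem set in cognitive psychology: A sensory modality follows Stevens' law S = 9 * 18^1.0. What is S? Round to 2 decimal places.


S = 9 * 18^1.0
18^1.0 = 18.0
S = 9 * 18.0
= 162.00


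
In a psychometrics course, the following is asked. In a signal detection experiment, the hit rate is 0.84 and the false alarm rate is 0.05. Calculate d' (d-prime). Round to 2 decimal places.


d' = z(HR) - z(FAR)
z(0.84) = 0.9945
z(0.05) = -1.6449
d' = 0.9945 - -1.6449
= 2.64


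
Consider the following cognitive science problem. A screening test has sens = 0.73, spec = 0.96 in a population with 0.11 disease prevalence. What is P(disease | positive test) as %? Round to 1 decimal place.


PPV = (sens * prev) / (sens * prev + (1-spec) * (1-prev))
Numerator = 0.73 * 0.11 = 0.0803
P(positive and no disease) = (1 - spec) * (1 - prev) = (1 - 0.96) * (1 - 0.11) = 0.0356
Denominator = 0.0803 + 0.0356 = 0.1159
PPV = 0.0803 / 0.1159 = 0.692839
As percentage = 69.3


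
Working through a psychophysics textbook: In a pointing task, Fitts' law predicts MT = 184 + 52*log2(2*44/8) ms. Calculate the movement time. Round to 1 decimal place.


MT = 184 + 52 * log2(2*44/8)
2D/W = 11.0
log2(11.0) = 3.4594
MT = 184 + 52 * 3.4594
= 363.9 ms


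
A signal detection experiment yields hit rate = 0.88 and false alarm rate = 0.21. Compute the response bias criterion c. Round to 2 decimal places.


c = -0.5 * (z(HR) + z(FAR))
z(0.88) = 1.175
z(0.21) = -0.8064
c = -0.5 * (1.175 + -0.8064)
= -0.5 * 0.3686
= -0.18


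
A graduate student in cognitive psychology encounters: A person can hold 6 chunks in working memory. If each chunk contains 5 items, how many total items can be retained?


Total items = chunks * items_per_chunk
= 6 * 5
= 30


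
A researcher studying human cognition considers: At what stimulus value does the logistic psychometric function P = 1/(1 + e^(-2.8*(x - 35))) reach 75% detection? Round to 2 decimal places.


At P = 0.75: 0.75 = 1/(1 + e^(-k*(x-x0)))
Solving: e^(-k*(x-x0)) = 1/3
x = x0 + ln(3)/k
ln(3) = 1.0986
x = 35 + 1.0986/2.8
= 35 + 0.3924
= 35.39


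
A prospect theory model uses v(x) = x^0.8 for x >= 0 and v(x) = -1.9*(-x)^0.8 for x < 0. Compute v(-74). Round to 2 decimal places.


Since x = -74 < 0, use v(x) = -lambda*(-x)^alpha
(-x) = 74
74^0.8 = 31.2885
v(-74) = -1.9 * 31.2885
= -59.45


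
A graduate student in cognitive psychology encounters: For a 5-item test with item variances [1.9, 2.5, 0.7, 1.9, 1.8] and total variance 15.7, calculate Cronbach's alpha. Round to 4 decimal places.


alpha = (k/(k-1)) * (1 - sum(s_i^2)/s_total^2)
sum(item variances) = 8.8
k/(k-1) = 5/4 = 1.25
1 - 8.8/15.7 = 1 - 0.56051 = 0.43949
alpha = 1.25 * 0.43949
= 0.5494


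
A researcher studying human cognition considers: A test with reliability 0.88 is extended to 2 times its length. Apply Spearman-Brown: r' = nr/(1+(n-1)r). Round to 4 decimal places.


r_new = n*r / (1 + (n-1)*r)
Numerator = 2 * 0.88 = 1.76
Denominator = 1 + 1 * 0.88 = 1.88
r_new = 1.76 / 1.88
= 0.9362


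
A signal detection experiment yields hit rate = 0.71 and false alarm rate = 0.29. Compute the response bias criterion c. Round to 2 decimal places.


c = -0.5 * (z(HR) + z(FAR))
z(0.71) = 0.5534
z(0.29) = -0.5534
c = -0.5 * (0.5534 + -0.5534)
= -0.5 * 0.0
= 0.00


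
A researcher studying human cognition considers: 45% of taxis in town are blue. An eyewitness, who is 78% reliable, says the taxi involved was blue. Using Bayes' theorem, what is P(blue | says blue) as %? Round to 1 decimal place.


P(blue | says blue) = P(says blue | blue)*P(blue) / [P(says blue | blue)*P(blue) + P(says blue | not blue)*P(not blue)]
Numerator = 0.78 * 0.45 = 0.351
False identification = 0.22 * 0.55 = 0.121
P = 0.351 / (0.351 + 0.121)
= 0.351 / 0.472
As percentage = 74.4


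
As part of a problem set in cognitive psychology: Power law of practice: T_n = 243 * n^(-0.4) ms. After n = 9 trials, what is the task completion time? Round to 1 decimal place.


T_n = 243 * 9^(-0.4)
9^(-0.4) = 0.415244
T_n = 243 * 0.415244
= 100.9 ms


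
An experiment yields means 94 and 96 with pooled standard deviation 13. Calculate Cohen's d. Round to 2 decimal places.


Cohen's d = (M1 - M2) / S_pooled
= (94 - 96) / 13
= -2 / 13
= -0.15


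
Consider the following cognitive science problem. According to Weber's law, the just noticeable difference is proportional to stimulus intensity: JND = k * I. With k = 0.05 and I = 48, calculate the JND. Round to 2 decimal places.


JND = k * I
JND = 0.05 * 48
= 2.40


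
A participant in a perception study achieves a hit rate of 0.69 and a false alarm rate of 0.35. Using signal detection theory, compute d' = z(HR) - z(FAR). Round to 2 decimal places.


d' = z(HR) - z(FAR)
z(0.69) = 0.4959
z(0.35) = -0.3853
d' = 0.4959 - -0.3853
= 0.88


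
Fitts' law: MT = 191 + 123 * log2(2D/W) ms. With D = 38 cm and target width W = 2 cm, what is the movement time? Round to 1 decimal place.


MT = 191 + 123 * log2(2*38/2)
2D/W = 38.0
log2(38.0) = 5.2479
MT = 191 + 123 * 5.2479
= 836.5 ms


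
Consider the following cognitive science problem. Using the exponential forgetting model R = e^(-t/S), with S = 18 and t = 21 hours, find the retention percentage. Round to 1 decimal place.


R = e^(-t/S)
-t/S = -21/18 = -1.166667
R = e^(-1.166667) = 0.311403
Percentage = 0.311403 * 100
= 31.1


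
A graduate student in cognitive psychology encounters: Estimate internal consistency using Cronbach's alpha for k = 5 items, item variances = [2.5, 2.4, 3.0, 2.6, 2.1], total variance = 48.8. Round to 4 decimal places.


alpha = (k/(k-1)) * (1 - sum(s_i^2)/s_total^2)
sum(item variances) = 12.6
k/(k-1) = 5/4 = 1.25
1 - 12.6/48.8 = 1 - 0.258197 = 0.741803
alpha = 1.25 * 0.741803
= 0.9273


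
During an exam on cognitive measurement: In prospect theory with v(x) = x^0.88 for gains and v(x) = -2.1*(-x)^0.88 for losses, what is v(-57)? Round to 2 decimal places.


Since x = -57 < 0, use v(x) = -lambda*(-x)^alpha
(-x) = 57
57^0.88 = 35.0889
v(-57) = -2.1 * 35.0889
= -73.69


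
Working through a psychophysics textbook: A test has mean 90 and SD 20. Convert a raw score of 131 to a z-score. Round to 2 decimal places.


z = (X - mu) / sigma
= (131 - 90) / 20
= 41 / 20
= 2.05


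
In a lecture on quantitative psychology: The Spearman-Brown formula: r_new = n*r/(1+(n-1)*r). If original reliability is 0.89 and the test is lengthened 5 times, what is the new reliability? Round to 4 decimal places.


r_new = n*r / (1 + (n-1)*r)
Numerator = 5 * 0.89 = 4.45
Denominator = 1 + 4 * 0.89 = 4.56
r_new = 4.45 / 4.56
= 0.9759


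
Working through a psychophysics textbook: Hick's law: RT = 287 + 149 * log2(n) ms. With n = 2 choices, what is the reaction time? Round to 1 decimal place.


RT = 287 + 149 * log2(2)
log2(2) = 1.0
RT = 287 + 149 * 1.0
= 287 + 149.0
= 436.0 ms


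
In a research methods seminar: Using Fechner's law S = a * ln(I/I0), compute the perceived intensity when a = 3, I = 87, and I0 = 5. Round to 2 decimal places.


S = 3 * ln(87/5)
I/I0 = 17.4
ln(17.4) = 2.8565
S = 3 * 2.8565
= 8.57


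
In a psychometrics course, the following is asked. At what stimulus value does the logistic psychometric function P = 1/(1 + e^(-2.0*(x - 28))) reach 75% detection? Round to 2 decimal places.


At P = 0.75: 0.75 = 1/(1 + e^(-k*(x-x0)))
Solving: e^(-k*(x-x0)) = 1/3
x = x0 + ln(3)/k
ln(3) = 1.0986
x = 28 + 1.0986/2.0
= 28 + 0.5493
= 28.55


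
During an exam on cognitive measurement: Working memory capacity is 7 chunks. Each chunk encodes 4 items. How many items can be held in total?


Total items = chunks * items_per_chunk
= 7 * 4
= 28


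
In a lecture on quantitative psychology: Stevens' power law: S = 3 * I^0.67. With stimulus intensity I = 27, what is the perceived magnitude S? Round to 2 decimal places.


S = 3 * 27^0.67
27^0.67 = 9.0994
S = 3 * 9.0994
= 27.30


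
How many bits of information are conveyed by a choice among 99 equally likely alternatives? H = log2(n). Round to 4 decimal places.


H = log2(n)
H = log2(99)
= 6.6294


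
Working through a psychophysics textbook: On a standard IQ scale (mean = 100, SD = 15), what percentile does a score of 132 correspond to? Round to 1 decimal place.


z = (IQ - mean) / SD
z = (132 - 100) / 15 = 2.1333
Percentile = Phi(2.1333) * 100
Phi(2.1333) = 0.98355
= 98.4


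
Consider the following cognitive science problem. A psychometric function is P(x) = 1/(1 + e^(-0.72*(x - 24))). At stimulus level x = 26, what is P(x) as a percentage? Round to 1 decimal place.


P(x) = 1/(1 + e^(-0.72*(26 - 24)))
Exponent = -0.72 * 2 = -1.44
e^(-1.44) = 0.236928
P = 1/(1 + 0.236928) = 0.808454
Percentage = 80.8


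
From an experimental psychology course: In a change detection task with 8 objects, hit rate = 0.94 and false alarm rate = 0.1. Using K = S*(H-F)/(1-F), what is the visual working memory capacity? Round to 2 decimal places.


K = S * (H - F) / (1 - F)
H - F = 0.84
1 - F = 0.9
K = 8 * 0.84 / 0.9
= 7.47


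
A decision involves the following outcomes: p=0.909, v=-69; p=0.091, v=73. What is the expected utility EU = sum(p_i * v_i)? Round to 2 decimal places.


EU = sum(p_i * v_i)
0.909 * -69 = -62.721
0.091 * 73 = 6.643
EU = -62.721 + 6.643
= -56.08


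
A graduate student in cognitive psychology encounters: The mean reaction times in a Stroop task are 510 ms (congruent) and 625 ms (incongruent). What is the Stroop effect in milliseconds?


Stroop effect = RT(incongruent) - RT(congruent)
= 625 - 510
= 115 ms


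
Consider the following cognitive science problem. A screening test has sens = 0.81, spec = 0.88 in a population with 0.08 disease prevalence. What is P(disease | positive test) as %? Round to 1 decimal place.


PPV = (sens * prev) / (sens * prev + (1-spec) * (1-prev))
Numerator = 0.81 * 0.08 = 0.0648
P(positive and no disease) = (1 - spec) * (1 - prev) = (1 - 0.88) * (1 - 0.08) = 0.1104
Denominator = 0.0648 + 0.1104 = 0.1752
PPV = 0.0648 / 0.1752 = 0.369863
As percentage = 37.0


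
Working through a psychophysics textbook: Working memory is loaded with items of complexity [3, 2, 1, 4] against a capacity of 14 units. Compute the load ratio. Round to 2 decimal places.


Total complexity = 3 + 2 + 1 + 4 = 10
Load = total / capacity = 10 / 14
= 0.71


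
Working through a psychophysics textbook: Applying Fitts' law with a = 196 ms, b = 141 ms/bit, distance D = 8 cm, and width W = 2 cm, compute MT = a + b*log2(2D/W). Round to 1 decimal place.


MT = 196 + 141 * log2(2*8/2)
2D/W = 8.0
log2(8.0) = 3.0
MT = 196 + 141 * 3.0
= 619.0 ms


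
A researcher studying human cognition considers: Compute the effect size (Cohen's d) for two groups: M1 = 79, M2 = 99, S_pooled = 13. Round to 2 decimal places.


Cohen's d = (M1 - M2) / S_pooled
= (79 - 99) / 13
= -20 / 13
= -1.54


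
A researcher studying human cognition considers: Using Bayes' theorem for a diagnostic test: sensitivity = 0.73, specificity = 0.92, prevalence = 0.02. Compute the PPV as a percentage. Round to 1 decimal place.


PPV = (sens * prev) / (sens * prev + (1-spec) * (1-prev))
Numerator = 0.73 * 0.02 = 0.0146
P(positive and no disease) = (1 - spec) * (1 - prev) = (1 - 0.92) * (1 - 0.02) = 0.0784
Denominator = 0.0146 + 0.0784 = 0.093
PPV = 0.0146 / 0.093 = 0.156989
As percentage = 15.7


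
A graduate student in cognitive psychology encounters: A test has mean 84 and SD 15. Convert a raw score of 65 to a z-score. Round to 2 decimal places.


z = (X - mu) / sigma
= (65 - 84) / 15
= -19 / 15
= -1.27


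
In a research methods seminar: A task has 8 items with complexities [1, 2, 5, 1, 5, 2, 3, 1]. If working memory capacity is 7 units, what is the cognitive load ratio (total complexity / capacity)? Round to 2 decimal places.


Total complexity = 1 + 2 + 5 + 1 + 5 + 2 + 3 + 1 = 20
Load = total / capacity = 20 / 7
= 2.86


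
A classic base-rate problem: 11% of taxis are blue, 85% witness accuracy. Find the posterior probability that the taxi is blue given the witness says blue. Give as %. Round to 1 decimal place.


P(blue | says blue) = P(says blue | blue)*P(blue) / [P(says blue | blue)*P(blue) + P(says blue | not blue)*P(not blue)]
Numerator = 0.85 * 0.11 = 0.0935
False identification = 0.15 * 0.89 = 0.1335
P = 0.0935 / (0.0935 + 0.1335)
= 0.0935 / 0.227
As percentage = 41.2


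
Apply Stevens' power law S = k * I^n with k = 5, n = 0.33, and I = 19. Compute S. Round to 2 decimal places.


S = 5 * 19^0.33
19^0.33 = 2.6423
S = 5 * 2.6423
= 13.21


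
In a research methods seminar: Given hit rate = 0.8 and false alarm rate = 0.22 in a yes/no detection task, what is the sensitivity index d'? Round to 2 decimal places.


d' = z(HR) - z(FAR)
z(0.8) = 0.8416
z(0.22) = -0.7722
d' = 0.8416 - -0.7722
= 1.61


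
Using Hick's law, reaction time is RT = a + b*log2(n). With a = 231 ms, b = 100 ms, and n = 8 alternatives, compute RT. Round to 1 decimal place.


RT = 231 + 100 * log2(8)
log2(8) = 3.0
RT = 231 + 100 * 3.0
= 231 + 300.0
= 531.0 ms


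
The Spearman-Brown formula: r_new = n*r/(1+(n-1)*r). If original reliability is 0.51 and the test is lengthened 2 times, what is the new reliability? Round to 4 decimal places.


r_new = n*r / (1 + (n-1)*r)
Numerator = 2 * 0.51 = 1.02
Denominator = 1 + 1 * 0.51 = 1.51
r_new = 1.02 / 1.51
= 0.6755


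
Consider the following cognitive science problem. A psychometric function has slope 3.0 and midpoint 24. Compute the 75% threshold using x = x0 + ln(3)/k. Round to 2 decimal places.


At P = 0.75: 0.75 = 1/(1 + e^(-k*(x-x0)))
Solving: e^(-k*(x-x0)) = 1/3
x = x0 + ln(3)/k
ln(3) = 1.0986
x = 24 + 1.0986/3.0
= 24 + 0.3662
= 24.37
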